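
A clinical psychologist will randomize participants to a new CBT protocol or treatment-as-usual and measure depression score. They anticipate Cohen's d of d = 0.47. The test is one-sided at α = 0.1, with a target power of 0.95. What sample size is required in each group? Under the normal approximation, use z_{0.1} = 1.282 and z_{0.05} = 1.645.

For two independent groups with equal n: n = 2·((z_{α} + z_β) / d)².
z_{α} + z_β = 1.282 + 1.645 = 2.927.
n = 2 × (2.927 / 0.47)² = 2 × 6.228² = 2 × 38.78 = 77.6.
Round up to the next whole participant.

n = 78 per group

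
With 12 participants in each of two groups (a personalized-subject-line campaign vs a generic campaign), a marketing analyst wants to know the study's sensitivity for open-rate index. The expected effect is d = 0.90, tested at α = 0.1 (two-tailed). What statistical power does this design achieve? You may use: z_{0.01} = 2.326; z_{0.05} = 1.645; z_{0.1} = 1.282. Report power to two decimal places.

For two equal groups, power = Φ(d·√(n/2) − z_{α/2}).
d·√(n/2) = 0.90 × √(12/2) = 0.90 × 2.449 = 2.205.
z_β = 2.205 − 1.645 = 0.560.
Power = Φ(0.560) = 0.712.

power ≈ 0.71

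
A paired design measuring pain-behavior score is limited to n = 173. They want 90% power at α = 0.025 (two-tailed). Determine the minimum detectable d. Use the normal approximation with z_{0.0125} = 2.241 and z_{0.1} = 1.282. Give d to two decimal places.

For a single sample (or paired design) of n = 173: d_min = (z_{α/2} + z_β)/√n.
z-sum = 2.241 + 1.282 = 3.523.
d_min = 3.523 / √173 = 3.523 / 13.153 = 0.268.

d_min ≈ 0.27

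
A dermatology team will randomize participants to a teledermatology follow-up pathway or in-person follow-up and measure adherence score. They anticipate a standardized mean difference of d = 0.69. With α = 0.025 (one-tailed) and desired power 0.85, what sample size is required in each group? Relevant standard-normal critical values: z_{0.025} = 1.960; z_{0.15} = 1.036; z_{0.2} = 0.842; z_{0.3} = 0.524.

n = 38 per group

For two independent groups with equal n: n = 2·((z_{α} + z_β) / d)².
z_{α} + z_β = 1.960 + 1.036 = 2.996.
n = 2 × (2.996 / 0.69)² = 2 × 4.342² = 2 × 18.85 = 37.7.
Round up to the next whole participant.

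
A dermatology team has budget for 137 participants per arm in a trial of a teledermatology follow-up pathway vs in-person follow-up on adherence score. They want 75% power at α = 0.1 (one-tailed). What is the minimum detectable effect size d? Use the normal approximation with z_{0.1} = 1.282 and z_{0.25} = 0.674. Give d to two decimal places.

d_min ≈ 0.24

For two independent groups of n = 137 each: d_min = (z_{α} + z_β)·√(2/n).
z-sum = 1.282 + 0.674 = 1.956.
d_min = 1.956 × √(2/137) = 1.956 × 0.1208 = 0.236.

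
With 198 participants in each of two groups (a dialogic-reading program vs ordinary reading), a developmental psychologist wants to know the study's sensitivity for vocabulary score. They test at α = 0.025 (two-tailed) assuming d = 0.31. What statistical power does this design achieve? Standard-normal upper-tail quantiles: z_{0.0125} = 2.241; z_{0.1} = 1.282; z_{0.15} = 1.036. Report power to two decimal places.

power ≈ 0.80

For two equal groups, power = Φ(d·√(n/2) − z_{α/2}).
d·√(n/2) = 0.31 × √(198/2) = 0.31 × 9.950 = 3.084.
z_β = 3.084 − 2.241 = 0.843.
Power = Φ(0.843) = 0.801.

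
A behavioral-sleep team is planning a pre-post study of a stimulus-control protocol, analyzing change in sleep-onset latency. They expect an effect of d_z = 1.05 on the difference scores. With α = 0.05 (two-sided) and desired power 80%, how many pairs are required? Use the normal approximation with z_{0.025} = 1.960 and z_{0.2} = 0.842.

For a paired (one-sample on differences) test: n = ((z_{α/2} + z_β) / d)².
z_{α/2} + z_β = 1.960 + 0.842 = 2.802.
n = (2.802 / 1.05)² = 2.669² = 7.12.
Round up.

n = 8 pairs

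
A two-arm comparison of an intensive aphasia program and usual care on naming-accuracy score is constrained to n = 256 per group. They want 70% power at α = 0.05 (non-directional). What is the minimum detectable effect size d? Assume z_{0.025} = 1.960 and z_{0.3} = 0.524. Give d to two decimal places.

d_min ≈ 0.22

For two independent groups of n = 256 each: d_min = (z_{α/2} + z_β)·√(2/n).
z-sum = 1.960 + 0.524 = 2.484.
d_min = 2.484 × √(2/256) = 2.484 × 0.0884 = 0.220.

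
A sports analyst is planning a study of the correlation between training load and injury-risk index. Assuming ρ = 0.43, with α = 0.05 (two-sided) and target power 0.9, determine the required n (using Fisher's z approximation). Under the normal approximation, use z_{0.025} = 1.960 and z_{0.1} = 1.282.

Fisher's z: C = ½·ln((1+r)/(1−r)) = ½·ln(2.5088) = 0.4599.
n = ((z_{α/2} + z_β)/C)² + 3.
(1.960 + 1.282) / 0.4599 = 3.242 / 0.4599 = 7.049.
n = 7.049² + 3 = 49.69 + 3 = 52.7.
Round up.

n = 53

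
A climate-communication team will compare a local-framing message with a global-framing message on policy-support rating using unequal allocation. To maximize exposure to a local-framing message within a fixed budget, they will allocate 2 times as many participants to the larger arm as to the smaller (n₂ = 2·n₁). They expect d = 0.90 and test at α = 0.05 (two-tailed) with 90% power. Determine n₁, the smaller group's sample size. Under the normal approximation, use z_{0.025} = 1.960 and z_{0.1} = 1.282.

With allocation ratio k = n₂/n₁ = 2, Var(x̄₁−x̄₂) = σ²(1/n₁ + 1/(k·n₁)) = σ²·(k+1)/(k·n₁).
So n₁ = (1 + 1/k)·((z_{α/2} + z_β)/d)² = 1.500 × (3.242/0.90)².
n₁ = 1.500 × 12.98 = 19.5.
Round up: n₁ = 20, giving n₂ = 2 × 20 = 40.

n₁ = 20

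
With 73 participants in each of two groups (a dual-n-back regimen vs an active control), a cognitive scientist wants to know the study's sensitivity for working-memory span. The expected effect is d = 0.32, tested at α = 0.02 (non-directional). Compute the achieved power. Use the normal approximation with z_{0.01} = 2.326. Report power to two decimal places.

For two equal groups, power = Φ(d·√(n/2) − z_{α/2}).
d·√(n/2) = 0.32 × √(73/2) = 0.32 × 6.042 = 1.933.
z_β = 1.933 − 2.326 = -0.393.
Power = Φ(-0.393) = 0.347.

power ≈ 0.35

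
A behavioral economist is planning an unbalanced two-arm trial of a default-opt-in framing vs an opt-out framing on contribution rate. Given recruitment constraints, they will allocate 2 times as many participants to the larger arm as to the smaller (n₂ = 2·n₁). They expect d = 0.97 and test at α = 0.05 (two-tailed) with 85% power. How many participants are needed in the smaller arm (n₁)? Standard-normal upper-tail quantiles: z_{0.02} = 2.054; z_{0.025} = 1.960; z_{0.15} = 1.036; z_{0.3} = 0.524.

n₁ = 15

With allocation ratio k = n₂/n₁ = 2, Var(x̄₁−x̄₂) = σ²(1/n₁ + 1/(k·n₁)) = σ²·(k+1)/(k·n₁).
So n₁ = (1 + 1/k)·((z_{α/2} + z_β)/d)² = 1.500 × (2.996/0.97)².
n₁ = 1.500 × 9.54 = 14.3.
Round up: n₁ = 15, giving n₂ = 2 × 15 = 30.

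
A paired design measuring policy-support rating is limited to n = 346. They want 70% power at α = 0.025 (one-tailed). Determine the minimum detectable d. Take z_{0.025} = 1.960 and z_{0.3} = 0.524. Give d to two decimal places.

d_min ≈ 0.13

For a single sample (or paired design) of n = 346: d_min = (z_{α} + z_β)/√n.
z-sum = 1.960 + 0.524 = 2.484.
d_min = 2.484 / √346 = 2.484 / 18.601 = 0.134.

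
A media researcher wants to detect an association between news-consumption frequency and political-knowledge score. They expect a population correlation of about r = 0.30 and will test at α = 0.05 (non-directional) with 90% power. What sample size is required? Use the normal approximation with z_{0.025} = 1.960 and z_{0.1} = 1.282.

n = 113

Fisher's z: C = ½·ln((1+r)/(1−r)) = ½·ln(1.8571) = 0.3095.
n = ((z_{α/2} + z_β)/C)² + 3.
(1.960 + 1.282) / 0.3095 = 3.242 / 0.3095 = 10.475.
n = 10.475² + 3 = 109.72 + 3 = 112.7.
Round up.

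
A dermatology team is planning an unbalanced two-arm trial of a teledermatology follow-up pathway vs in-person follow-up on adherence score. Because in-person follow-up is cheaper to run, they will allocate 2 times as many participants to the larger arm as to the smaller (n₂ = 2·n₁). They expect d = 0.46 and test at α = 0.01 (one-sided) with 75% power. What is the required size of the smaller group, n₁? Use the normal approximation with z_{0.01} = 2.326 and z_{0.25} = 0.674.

With allocation ratio k = n₂/n₁ = 2, Var(x̄₁−x̄₂) = σ²(1/n₁ + 1/(k·n₁)) = σ²·(k+1)/(k·n₁).
So n₁ = (1 + 1/k)·((z_{α} + z_β)/d)² = 1.500 × (3.000/0.46)².
n₁ = 1.500 × 42.53 = 63.8.
Round up: n₁ = 64, giving n₂ = 2 × 64 = 128.

n₁ = 64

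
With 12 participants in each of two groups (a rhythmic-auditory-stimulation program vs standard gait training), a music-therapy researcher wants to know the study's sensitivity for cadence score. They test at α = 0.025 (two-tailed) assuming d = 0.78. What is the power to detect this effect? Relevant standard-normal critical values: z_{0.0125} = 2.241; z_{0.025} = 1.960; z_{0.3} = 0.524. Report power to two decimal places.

For two equal groups, power = Φ(d·√(n/2) − z_{α/2}).
d·√(n/2) = 0.78 × √(12/2) = 0.78 × 2.449 = 1.911.
z_β = 1.911 − 2.241 = -0.330.
Power = Φ(-0.330) = 0.371.

power ≈ 0.37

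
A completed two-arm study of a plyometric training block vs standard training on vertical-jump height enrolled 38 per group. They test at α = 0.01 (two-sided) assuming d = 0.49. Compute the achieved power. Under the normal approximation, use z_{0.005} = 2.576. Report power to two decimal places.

For two equal groups, power = Φ(d·√(n/2) − z_{α/2}).
d·√(n/2) = 0.49 × √(38/2) = 0.49 × 4.359 = 2.136.
z_β = 2.136 − 2.576 = -0.440.
Power = Φ(-0.440) = 0.330.

power ≈ 0.33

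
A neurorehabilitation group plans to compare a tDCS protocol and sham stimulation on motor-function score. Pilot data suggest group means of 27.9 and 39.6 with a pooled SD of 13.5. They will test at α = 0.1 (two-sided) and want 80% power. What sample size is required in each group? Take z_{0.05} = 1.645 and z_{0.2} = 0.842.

Cohen's d = |M₁ − M₂| / SD_pooled = |27.9 − 39.6| / 13.5 = 11.7 / 13.5 = 0.867.
For two independent groups with equal n: n = 2·((z_{α/2} + z_β) / d)².
z_{α/2} + z_β = 1.645 + 0.842 = 2.487.
n = 2 × (2.487 / 0.867)² = 2 × 2.869² = 2 × 8.23 = 16.5.
Round up to the next whole participant.

n = 17 per group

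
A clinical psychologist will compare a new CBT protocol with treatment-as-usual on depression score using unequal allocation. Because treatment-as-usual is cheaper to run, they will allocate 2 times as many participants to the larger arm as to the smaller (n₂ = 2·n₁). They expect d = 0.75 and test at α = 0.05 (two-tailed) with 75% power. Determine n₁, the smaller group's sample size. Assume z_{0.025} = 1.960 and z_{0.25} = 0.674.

n₁ = 19

With allocation ratio k = n₂/n₁ = 2, Var(x̄₁−x̄₂) = σ²(1/n₁ + 1/(k·n₁)) = σ²·(k+1)/(k·n₁).
So n₁ = (1 + 1/k)·((z_{α/2} + z_β)/d)² = 1.500 × (2.634/0.75)².
n₁ = 1.500 × 12.33 = 18.5.
Round up: n₁ = 19, giving n₂ = 2 × 19 = 38.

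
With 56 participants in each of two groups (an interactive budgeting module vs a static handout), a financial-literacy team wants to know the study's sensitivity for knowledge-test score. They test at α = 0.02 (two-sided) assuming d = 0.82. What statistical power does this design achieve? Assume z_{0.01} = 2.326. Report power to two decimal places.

For two equal groups, power = Φ(d·√(n/2) − z_{α/2}).
d·√(n/2) = 0.82 × √(56/2) = 0.82 × 5.292 = 4.339.
z_β = 4.339 − 2.326 = 2.013.
Power = Φ(2.013) = 0.978.

power ≈ 0.98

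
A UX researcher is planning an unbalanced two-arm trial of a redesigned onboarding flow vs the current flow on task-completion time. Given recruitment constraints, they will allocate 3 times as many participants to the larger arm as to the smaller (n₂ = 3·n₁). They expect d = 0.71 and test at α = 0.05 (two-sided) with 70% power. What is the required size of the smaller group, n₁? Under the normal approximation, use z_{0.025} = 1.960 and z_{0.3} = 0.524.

n₁ = 17

With allocation ratio k = n₂/n₁ = 3, Var(x̄₁−x̄₂) = σ²(1/n₁ + 1/(k·n₁)) = σ²·(k+1)/(k·n₁).
So n₁ = (1 + 1/k)·((z_{α/2} + z_β)/d)² = 1.333 × (2.484/0.71)².
n₁ = 1.333 × 12.24 = 16.3.
Round up: n₁ = 17, giving n₂ = 3 × 17 = 51.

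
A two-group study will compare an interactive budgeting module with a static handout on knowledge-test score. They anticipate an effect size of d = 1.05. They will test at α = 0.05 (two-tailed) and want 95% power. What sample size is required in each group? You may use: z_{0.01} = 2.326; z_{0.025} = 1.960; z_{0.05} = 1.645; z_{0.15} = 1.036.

n = 24 per group

For two independent groups with equal n: n = 2·((z_{α/2} + z_β) / d)².
z_{α/2} + z_β = 1.960 + 1.645 = 3.605.
n = 2 × (3.605 / 1.05)² = 2 × 3.433² = 2 × 11.79 = 23.6.
Round up to the next whole participant.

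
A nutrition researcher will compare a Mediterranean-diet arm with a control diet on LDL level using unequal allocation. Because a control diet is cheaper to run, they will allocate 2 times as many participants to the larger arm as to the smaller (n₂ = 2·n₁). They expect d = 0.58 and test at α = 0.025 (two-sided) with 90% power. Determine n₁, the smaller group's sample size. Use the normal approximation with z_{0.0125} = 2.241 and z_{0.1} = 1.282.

With allocation ratio k = n₂/n₁ = 2, Var(x̄₁−x̄₂) = σ²(1/n₁ + 1/(k·n₁)) = σ²·(k+1)/(k·n₁).
So n₁ = (1 + 1/k)·((z_{α/2} + z_β)/d)² = 1.500 × (3.523/0.58)².
n₁ = 1.500 × 36.90 = 55.3.
Round up: n₁ = 56, giving n₂ = 2 × 56 = 112.

n₁ = 56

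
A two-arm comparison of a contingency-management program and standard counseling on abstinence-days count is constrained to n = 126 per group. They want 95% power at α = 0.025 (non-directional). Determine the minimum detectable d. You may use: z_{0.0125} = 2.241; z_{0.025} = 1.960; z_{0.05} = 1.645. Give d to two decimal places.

d_min ≈ 0.49

For two independent groups of n = 126 each: d_min = (z_{α/2} + z_β)·√(2/n).
z-sum = 2.241 + 1.645 = 3.886.
d_min = 3.886 × √(2/126) = 3.886 × 0.1260 = 0.490.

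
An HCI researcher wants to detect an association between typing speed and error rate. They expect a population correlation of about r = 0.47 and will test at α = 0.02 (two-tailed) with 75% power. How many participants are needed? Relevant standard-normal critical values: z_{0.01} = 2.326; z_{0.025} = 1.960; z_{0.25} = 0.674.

Fisher's z: C = ½·ln((1+r)/(1−r)) = ½·ln(2.7736) = 0.5101.
n = ((z_{α/2} + z_β)/C)² + 3.
(2.326 + 0.674) / 0.5101 = 3.000 / 0.5101 = 5.881.
n = 5.881² + 3 = 34.59 + 3 = 37.6.
Round up.

n = 38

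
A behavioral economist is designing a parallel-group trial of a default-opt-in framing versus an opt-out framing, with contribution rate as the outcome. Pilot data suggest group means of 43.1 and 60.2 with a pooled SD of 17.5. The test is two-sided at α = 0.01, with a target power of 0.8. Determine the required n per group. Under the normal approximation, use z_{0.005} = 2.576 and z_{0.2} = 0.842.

n = 25 per group

Cohen's d = |M₁ − M₂| / SD_pooled = |43.1 − 60.2| / 17.5 = 17.1 / 17.5 = 0.977.
For two independent groups with equal n: n = 2·((z_{α/2} + z_β) / d)².
z_{α/2} + z_β = 2.576 + 0.842 = 3.418.
n = 2 × (3.418 / 0.977)² = 2 × 3.498² = 2 × 12.24 = 24.5.
Round up to the next whole participant.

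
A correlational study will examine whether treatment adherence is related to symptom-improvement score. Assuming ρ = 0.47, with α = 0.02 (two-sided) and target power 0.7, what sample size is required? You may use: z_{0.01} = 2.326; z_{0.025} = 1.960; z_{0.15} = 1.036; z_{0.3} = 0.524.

Fisher's z: C = ½·ln((1+r)/(1−r)) = ½·ln(2.7736) = 0.5101.
n = ((z_{α/2} + z_β)/C)² + 3.
(2.326 + 0.524) / 0.5101 = 2.850 / 0.5101 = 5.587.
n = 5.587² + 3 = 31.22 + 3 = 34.2.
Round up.

n = 35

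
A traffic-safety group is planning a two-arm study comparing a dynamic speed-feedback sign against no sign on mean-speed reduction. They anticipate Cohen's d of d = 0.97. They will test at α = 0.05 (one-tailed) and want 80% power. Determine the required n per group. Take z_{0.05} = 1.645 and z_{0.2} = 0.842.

For two independent groups with equal n: n = 2·((z_{α} + z_β) / d)².
z_{α} + z_β = 1.645 + 0.842 = 2.487.
n = 2 × (2.487 / 0.97)² = 2 × 2.564² = 2 × 6.57 = 13.1.
Round up to the next whole participant.

n = 14 per group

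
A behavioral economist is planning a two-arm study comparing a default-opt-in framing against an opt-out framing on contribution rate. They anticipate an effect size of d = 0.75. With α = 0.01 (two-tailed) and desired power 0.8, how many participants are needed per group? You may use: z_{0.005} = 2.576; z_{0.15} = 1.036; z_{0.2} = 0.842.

n = 42 per group

For two independent groups with equal n: n = 2·((z_{α/2} + z_β) / d)².
z_{α/2} + z_β = 2.576 + 0.842 = 3.418.
n = 2 × (3.418 / 0.75)² = 2 × 4.557² = 2 × 20.77 = 41.5.
Round up to the next whole participant.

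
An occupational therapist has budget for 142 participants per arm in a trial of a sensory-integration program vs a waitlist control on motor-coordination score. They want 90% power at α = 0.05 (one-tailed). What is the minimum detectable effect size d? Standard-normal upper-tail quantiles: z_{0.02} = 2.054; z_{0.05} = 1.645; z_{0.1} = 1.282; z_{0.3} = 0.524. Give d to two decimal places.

d_min ≈ 0.35

For two independent groups of n = 142 each: d_min = (z_{α} + z_β)·√(2/n).
z-sum = 1.645 + 1.282 = 2.927.
d_min = 2.927 × √(2/142) = 2.927 × 0.1187 = 0.347.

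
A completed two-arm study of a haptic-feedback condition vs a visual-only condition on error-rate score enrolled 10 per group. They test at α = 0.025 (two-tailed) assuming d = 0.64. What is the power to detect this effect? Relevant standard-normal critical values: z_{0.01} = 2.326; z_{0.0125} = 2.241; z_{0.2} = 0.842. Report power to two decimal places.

For two equal groups, power = Φ(d·√(n/2) − z_{α/2}).
d·√(n/2) = 0.64 × √(10/2) = 0.64 × 2.236 = 1.431.
z_β = 1.431 − 2.241 = -0.810.
Power = Φ(-0.810) = 0.209.

power ≈ 0.21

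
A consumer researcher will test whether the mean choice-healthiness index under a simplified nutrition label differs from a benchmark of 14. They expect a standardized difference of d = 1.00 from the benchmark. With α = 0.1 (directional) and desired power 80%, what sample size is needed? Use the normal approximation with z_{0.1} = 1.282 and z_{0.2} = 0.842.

n = 5

For a one-sample test: n = ((z_{α} + z_β) / d)².
z_{α} + z_β = 1.282 + 0.842 = 2.124.
n = (2.124 / 1.00)² = 2.124² = 4.51.
Round up.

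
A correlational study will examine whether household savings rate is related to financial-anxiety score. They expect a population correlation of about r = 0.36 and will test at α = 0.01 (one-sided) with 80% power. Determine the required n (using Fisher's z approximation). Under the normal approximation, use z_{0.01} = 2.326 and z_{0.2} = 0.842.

Fisher's z: C = ½·ln((1+r)/(1−r)) = ½·ln(2.1250) = 0.3769.
n = ((z_{α} + z_β)/C)² + 3.
(2.326 + 0.842) / 0.3769 = 3.168 / 0.3769 = 8.405.
n = 8.405² + 3 = 70.65 + 3 = 73.7.
Round up.

n = 74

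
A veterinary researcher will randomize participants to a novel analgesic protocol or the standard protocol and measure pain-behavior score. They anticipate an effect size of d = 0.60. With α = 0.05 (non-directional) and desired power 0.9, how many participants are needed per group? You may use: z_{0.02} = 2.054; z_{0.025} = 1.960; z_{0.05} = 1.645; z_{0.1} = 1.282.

n = 59 per group

For two independent groups with equal n: n = 2·((z_{α/2} + z_β) / d)².
z_{α/2} + z_β = 1.960 + 1.282 = 3.242.
n = 2 × (3.242 / 0.60)² = 2 × 5.403² = 2 × 29.20 = 58.4.
Round up to the next whole participant.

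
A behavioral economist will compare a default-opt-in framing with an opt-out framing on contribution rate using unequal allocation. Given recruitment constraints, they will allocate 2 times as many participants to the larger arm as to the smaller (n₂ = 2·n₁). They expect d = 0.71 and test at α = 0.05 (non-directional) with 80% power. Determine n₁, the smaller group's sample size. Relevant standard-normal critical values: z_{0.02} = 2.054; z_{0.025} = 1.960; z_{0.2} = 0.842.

With allocation ratio k = n₂/n₁ = 2, Var(x̄₁−x̄₂) = σ²(1/n₁ + 1/(k·n₁)) = σ²·(k+1)/(k·n₁).
So n₁ = (1 + 1/k)·((z_{α/2} + z_β)/d)² = 1.500 × (2.802/0.71)².
n₁ = 1.500 × 15.57 = 23.4.
Round up: n₁ = 24, giving n₂ = 2 × 24 = 48.

n₁ = 24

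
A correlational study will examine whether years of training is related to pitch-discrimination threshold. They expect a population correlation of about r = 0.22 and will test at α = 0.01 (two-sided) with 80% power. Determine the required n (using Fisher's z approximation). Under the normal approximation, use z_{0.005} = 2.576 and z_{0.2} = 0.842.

n = 237

Fisher's z: C = ½·ln((1+r)/(1−r)) = ½·ln(1.5641) = 0.2237.
n = ((z_{α/2} + z_β)/C)² + 3.
(2.576 + 0.842) / 0.2237 = 3.418 / 0.2237 = 15.279.
n = 15.279² + 3 = 233.46 + 3 = 236.5.
Round up.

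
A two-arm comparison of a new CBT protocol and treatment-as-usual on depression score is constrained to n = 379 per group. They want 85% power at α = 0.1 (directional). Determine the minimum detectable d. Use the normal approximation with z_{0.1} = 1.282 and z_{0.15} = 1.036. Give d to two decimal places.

For two independent groups of n = 379 each: d_min = (z_{α} + z_β)·√(2/n).
z-sum = 1.282 + 1.036 = 2.318.
d_min = 2.318 × √(2/379) = 2.318 × 0.0726 = 0.168.

d_min ≈ 0.17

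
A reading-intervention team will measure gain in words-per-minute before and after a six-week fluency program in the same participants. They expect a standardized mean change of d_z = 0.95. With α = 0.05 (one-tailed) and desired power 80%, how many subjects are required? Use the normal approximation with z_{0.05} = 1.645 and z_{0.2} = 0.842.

For a paired (one-sample on differences) test: n = ((z_{α} + z_β) / d)².
z_{α} + z_β = 1.645 + 0.842 = 2.487.
n = (2.487 / 0.95)² = 2.618² = 6.85.
Round up.

n = 7 pairs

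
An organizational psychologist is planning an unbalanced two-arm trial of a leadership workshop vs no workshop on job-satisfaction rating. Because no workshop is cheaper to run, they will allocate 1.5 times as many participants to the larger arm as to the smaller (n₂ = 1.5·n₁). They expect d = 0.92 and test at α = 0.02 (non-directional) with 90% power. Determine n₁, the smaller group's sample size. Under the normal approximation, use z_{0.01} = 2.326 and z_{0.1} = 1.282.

n₁ = 26

With allocation ratio k = n₂/n₁ = 1.5, Var(x̄₁−x̄₂) = σ²(1/n₁ + 1/(k·n₁)) = σ²·(k+1)/(k·n₁).
So n₁ = (1 + 1/k)·((z_{α/2} + z_β)/d)² = 1.667 × (3.608/0.92)².
n₁ = 1.667 × 15.38 = 25.6.
Round up: n₁ = 26, giving n₂ = 1.5 × 26 = 39.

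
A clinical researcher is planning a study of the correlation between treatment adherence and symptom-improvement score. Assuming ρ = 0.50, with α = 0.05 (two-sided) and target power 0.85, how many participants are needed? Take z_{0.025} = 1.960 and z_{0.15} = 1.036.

Fisher's z: C = ½·ln((1+r)/(1−r)) = ½·ln(3.0000) = 0.5493.
n = ((z_{α/2} + z_β)/C)² + 3.
(1.960 + 1.036) / 0.5493 = 2.996 / 0.5493 = 5.454.
n = 5.454² + 3 = 29.75 + 3 = 32.7.
Round up.

n = 33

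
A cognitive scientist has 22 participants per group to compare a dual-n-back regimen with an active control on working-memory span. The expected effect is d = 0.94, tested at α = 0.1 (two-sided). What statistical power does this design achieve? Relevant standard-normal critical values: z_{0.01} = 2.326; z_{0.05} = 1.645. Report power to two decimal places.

For two equal groups, power = Φ(d·√(n/2) − z_{α/2}).
d·√(n/2) = 0.94 × √(22/2) = 0.94 × 3.317 = 3.118.
z_β = 3.118 − 1.645 = 1.473.
Power = Φ(1.473) = 0.930.

power ≈ 0.93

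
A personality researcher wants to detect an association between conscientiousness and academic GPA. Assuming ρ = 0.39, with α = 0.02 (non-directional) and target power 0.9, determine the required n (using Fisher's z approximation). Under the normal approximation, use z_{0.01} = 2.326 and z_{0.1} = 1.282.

Fisher's z: C = ½·ln((1+r)/(1−r)) = ½·ln(2.2787) = 0.4118.
n = ((z_{α/2} + z_β)/C)² + 3.
(2.326 + 1.282) / 0.4118 = 3.608 / 0.4118 = 8.762.
n = 8.762² + 3 = 76.76 + 3 = 79.8.
Round up.

n = 80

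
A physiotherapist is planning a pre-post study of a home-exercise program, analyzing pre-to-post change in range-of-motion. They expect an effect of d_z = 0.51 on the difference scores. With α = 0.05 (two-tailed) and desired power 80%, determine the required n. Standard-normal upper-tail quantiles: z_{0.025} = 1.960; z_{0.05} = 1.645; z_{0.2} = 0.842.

n = 31 pairs

For a paired (one-sample on differences) test: n = ((z_{α/2} + z_β) / d)².
z_{α/2} + z_β = 1.960 + 0.842 = 2.802.
n = (2.802 / 0.51)² = 5.494² = 30.19.
Round up.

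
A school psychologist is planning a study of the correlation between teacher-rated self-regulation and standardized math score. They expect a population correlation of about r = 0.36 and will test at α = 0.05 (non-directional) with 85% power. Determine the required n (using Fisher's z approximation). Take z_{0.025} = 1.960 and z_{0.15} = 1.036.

n = 67

Fisher's z: C = ½·ln((1+r)/(1−r)) = ½·ln(2.1250) = 0.3769.
n = ((z_{α/2} + z_β)/C)² + 3.
(1.960 + 1.036) / 0.3769 = 2.996 / 0.3769 = 7.949.
n = 7.949² + 3 = 63.19 + 3 = 66.2.
Round up.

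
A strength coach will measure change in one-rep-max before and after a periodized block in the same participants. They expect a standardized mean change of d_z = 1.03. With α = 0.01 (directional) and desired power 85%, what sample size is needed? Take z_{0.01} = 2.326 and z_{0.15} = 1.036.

n = 11 pairs

For a paired (one-sample on differences) test: n = ((z_{α} + z_β) / d)².
z_{α} + z_β = 2.326 + 1.036 = 3.362.
n = (3.362 / 1.03)² = 3.264² = 10.65.
Round up.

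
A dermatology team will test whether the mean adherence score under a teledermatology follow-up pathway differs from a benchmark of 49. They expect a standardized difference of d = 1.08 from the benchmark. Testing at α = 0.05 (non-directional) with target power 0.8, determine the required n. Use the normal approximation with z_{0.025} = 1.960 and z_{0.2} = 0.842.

For a one-sample test: n = ((z_{α/2} + z_β) / d)².
z_{α/2} + z_β = 1.960 + 0.842 = 2.802.
n = (2.802 / 1.08)² = 2.594² = 6.73.
Round up.

n = 7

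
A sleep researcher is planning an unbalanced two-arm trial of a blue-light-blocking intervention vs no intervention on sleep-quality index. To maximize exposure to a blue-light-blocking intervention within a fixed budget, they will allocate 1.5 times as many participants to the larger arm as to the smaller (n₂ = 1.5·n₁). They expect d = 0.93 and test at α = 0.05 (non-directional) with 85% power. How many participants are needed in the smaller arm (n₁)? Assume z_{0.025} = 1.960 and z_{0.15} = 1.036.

With allocation ratio k = n₂/n₁ = 1.5, Var(x̄₁−x̄₂) = σ²(1/n₁ + 1/(k·n₁)) = σ²·(k+1)/(k·n₁).
So n₁ = (1 + 1/k)·((z_{α/2} + z_β)/d)² = 1.667 × (2.996/0.93)².
n₁ = 1.667 × 10.38 = 17.3.
Round up: n₁ = 18, giving n₂ = 1.5 × 18 = 27.

n₁ = 18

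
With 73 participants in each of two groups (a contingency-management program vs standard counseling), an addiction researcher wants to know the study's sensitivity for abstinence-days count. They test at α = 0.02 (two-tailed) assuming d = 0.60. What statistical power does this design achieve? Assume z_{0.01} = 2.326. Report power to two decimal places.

For two equal groups, power = Φ(d·√(n/2) − z_{α/2}).
d·√(n/2) = 0.60 × √(73/2) = 0.60 × 6.042 = 3.625.
z_β = 3.625 − 2.326 = 1.299.
Power = Φ(1.299) = 0.903.

power ≈ 0.90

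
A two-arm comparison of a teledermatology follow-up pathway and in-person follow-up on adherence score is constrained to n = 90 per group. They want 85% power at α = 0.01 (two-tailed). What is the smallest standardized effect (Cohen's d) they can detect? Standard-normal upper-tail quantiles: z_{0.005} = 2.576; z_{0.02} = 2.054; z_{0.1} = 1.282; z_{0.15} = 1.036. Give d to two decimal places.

For two independent groups of n = 90 each: d_min = (z_{α/2} + z_β)·√(2/n).
z-sum = 2.576 + 1.036 = 3.612.
d_min = 3.612 × √(2/90) = 3.612 × 0.1491 = 0.538.

d_min ≈ 0.54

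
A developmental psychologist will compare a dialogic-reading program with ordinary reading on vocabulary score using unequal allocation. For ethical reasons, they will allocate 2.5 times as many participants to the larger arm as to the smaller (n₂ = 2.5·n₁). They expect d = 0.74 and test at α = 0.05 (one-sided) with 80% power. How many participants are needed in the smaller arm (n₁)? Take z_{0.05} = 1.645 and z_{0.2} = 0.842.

n₁ = 16

With allocation ratio k = n₂/n₁ = 2.5, Var(x̄₁−x̄₂) = σ²(1/n₁ + 1/(k·n₁)) = σ²·(k+1)/(k·n₁).
So n₁ = (1 + 1/k)·((z_{α} + z_β)/d)² = 1.400 × (2.487/0.74)².
n₁ = 1.400 × 11.30 = 15.8.
Round up: n₁ = 16, giving n₂ = 2.5 × 16 = 40.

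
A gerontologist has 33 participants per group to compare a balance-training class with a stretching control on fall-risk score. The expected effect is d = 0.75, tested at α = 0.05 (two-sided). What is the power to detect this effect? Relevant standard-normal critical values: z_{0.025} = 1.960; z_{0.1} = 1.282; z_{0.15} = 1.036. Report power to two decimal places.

power ≈ 0.86

For two equal groups, power = Φ(d·√(n/2) − z_{α/2}).
d·√(n/2) = 0.75 × √(33/2) = 0.75 × 4.062 = 3.047.
z_β = 3.047 − 1.960 = 1.087.
Power = Φ(1.087) = 0.861.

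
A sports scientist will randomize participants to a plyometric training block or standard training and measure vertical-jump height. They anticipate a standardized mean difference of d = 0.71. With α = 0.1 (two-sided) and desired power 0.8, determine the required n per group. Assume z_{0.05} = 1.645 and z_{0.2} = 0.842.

For two independent groups with equal n: n = 2·((z_{α/2} + z_β) / d)².
z_{α/2} + z_β = 1.645 + 0.842 = 2.487.
n = 2 × (2.487 / 0.71)² = 2 × 3.503² = 2 × 12.27 = 24.5.
Round up to the next whole participant.

n = 25 per group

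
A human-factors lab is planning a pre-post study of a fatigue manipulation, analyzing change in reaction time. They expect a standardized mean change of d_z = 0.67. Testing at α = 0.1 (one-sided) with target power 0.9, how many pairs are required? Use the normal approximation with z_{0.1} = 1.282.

n = 15 pairs

For a paired (one-sample on differences) test: n = ((z_{α} + z_β) / d)².
z_{α} + z_β = 1.282 + 1.282 = 2.564.
n = (2.564 / 0.67)² = 3.827² = 14.64.
Round up.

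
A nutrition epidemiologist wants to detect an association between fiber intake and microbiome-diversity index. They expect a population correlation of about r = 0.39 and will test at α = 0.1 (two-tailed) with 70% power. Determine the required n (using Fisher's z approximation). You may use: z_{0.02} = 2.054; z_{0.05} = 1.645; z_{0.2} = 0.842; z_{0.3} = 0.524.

n = 31

Fisher's z: C = ½·ln((1+r)/(1−r)) = ½·ln(2.2787) = 0.4118.
n = ((z_{α/2} + z_β)/C)² + 3.
(1.645 + 0.524) / 0.4118 = 2.169 / 0.4118 = 5.267.
n = 5.267² + 3 = 27.74 + 3 = 30.7.
Round up.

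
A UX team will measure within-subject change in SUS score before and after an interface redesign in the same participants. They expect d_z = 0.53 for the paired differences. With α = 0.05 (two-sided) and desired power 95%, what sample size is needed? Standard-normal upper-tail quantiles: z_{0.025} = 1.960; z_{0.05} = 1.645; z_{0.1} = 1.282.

n = 47 pairs

For a paired (one-sample on differences) test: n = ((z_{α/2} + z_β) / d)².
z_{α/2} + z_β = 1.960 + 1.645 = 3.605.
n = (3.605 / 0.53)² = 6.802² = 46.27.
Round up.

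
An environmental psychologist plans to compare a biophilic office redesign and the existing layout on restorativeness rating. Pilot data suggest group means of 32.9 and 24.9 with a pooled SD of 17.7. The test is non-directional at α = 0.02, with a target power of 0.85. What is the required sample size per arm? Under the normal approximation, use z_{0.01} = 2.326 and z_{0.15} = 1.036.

n = 111 per group

Cohen's d = |M₁ − M₂| / SD_pooled = |32.9 − 24.9| / 17.7 = 8.0 / 17.7 = 0.452.
For two independent groups with equal n: n = 2·((z_{α/2} + z_β) / d)².
z_{α/2} + z_β = 2.326 + 1.036 = 3.362.
n = 2 × (3.362 / 0.452)² = 2 × 7.438² = 2 × 55.32 = 110.6.
Round up to the next whole participant.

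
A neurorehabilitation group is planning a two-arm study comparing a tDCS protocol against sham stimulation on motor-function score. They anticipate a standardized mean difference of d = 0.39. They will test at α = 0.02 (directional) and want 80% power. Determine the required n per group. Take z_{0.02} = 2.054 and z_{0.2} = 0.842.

For two independent groups with equal n: n = 2·((z_{α} + z_β) / d)².
z_{α} + z_β = 2.054 + 0.842 = 2.896.
n = 2 × (2.896 / 0.39)² = 2 × 7.426² = 2 × 55.14 = 110.3.
Round up to the next whole participant.

n = 111 per group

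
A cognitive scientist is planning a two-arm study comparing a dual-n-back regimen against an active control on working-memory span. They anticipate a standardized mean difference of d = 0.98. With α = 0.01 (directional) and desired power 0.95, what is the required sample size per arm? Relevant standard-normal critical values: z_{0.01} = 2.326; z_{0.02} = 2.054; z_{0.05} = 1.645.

n = 33 per group

For two independent groups with equal n: n = 2·((z_{α} + z_β) / d)².
z_{α} + z_β = 2.326 + 1.645 = 3.971.
n = 2 × (3.971 / 0.98)² = 2 × 4.052² = 2 × 16.42 = 32.8.
Round up to the next whole participant.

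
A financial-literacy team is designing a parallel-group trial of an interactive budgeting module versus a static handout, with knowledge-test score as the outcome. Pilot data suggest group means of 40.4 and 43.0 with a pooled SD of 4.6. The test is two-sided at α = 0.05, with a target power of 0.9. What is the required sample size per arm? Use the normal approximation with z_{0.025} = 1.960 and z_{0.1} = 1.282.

n = 66 per group

Cohen's d = |M₁ − M₂| / SD_pooled = |40.4 − 43.0| / 4.6 = 2.6 / 4.6 = 0.565.
For two independent groups with equal n: n = 2·((z_{α/2} + z_β) / d)².
z_{α/2} + z_β = 1.960 + 1.282 = 3.242.
n = 2 × (3.242 / 0.565)² = 2 × 5.738² = 2 × 32.93 = 65.9.
Round up to the next whole participant.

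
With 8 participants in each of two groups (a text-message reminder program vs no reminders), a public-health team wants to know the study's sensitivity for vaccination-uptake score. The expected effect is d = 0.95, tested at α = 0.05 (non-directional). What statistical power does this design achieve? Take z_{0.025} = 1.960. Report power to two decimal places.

power ≈ 0.48

For two equal groups, power = Φ(d·√(n/2) − z_{α/2}).
d·√(n/2) = 0.95 × √(8/2) = 0.95 × 2.000 = 1.900.
z_β = 1.900 − 1.960 = -0.060.
Power = Φ(-0.060) = 0.476.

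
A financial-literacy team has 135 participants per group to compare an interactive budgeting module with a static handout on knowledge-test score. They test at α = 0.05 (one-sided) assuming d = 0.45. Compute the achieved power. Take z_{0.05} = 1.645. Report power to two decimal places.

power ≈ 0.98

For two equal groups, power = Φ(d·√(n/2) − z_{α}).
d·√(n/2) = 0.45 × √(135/2) = 0.45 × 8.216 = 3.697.
z_β = 3.697 − 1.645 = 2.052.
Power = Φ(2.052) = 0.980.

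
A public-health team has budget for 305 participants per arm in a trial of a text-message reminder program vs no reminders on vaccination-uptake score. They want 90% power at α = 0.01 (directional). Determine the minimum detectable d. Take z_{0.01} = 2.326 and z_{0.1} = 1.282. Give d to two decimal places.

For two independent groups of n = 305 each: d_min = (z_{α} + z_β)·√(2/n).
z-sum = 2.326 + 1.282 = 3.608.
d_min = 3.608 × √(2/305) = 3.608 × 0.0810 = 0.292.

d_min ≈ 0.29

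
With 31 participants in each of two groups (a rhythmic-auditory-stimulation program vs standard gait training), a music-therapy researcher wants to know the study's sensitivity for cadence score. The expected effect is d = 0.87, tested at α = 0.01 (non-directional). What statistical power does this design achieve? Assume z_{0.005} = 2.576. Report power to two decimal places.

For two equal groups, power = Φ(d·√(n/2) − z_{α/2}).
d·√(n/2) = 0.87 × √(31/2) = 0.87 × 3.937 = 3.425.
z_β = 3.425 − 2.576 = 0.849.
Power = Φ(0.849) = 0.802.

power ≈ 0.80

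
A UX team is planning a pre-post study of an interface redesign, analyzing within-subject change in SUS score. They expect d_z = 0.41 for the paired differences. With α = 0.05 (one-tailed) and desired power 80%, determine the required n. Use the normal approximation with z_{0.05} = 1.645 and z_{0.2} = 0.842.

For a paired (one-sample on differences) test: n = ((z_{α} + z_β) / d)².
z_{α} + z_β = 1.645 + 0.842 = 2.487.
n = (2.487 / 0.41)² = 6.066² = 36.79.
Round up.

n = 37 pairs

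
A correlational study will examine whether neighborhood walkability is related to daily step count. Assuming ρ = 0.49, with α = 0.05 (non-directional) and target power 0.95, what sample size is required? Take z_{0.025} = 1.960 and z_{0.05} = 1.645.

n = 49

Fisher's z: C = ½·ln((1+r)/(1−r)) = ½·ln(2.9216) = 0.5361.
n = ((z_{α/2} + z_β)/C)² + 3.
(1.960 + 1.645) / 0.5361 = 3.605 / 0.5361 = 6.724.
n = 6.724² + 3 = 45.22 + 3 = 48.2.
Round up.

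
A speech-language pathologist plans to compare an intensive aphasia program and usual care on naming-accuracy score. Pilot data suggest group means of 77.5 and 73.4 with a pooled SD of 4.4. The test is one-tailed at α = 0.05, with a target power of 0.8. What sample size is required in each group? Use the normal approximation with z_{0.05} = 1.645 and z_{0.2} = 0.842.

n = 15 per group

Cohen's d = |M₁ − M₂| / SD_pooled = |77.5 − 73.4| / 4.4 = 4.1 / 4.4 = 0.932.
For two independent groups with equal n: n = 2·((z_{α} + z_β) / d)².
z_{α} + z_β = 1.645 + 0.842 = 2.487.
n = 2 × (2.487 / 0.932)² = 2 × 2.668² = 2 × 7.12 = 14.2.
Round up to the next whole participant.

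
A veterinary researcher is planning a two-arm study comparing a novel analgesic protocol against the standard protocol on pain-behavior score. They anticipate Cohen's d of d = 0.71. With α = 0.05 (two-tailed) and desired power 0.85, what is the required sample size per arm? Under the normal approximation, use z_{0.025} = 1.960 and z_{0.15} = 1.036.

For two independent groups with equal n: n = 2·((z_{α/2} + z_β) / d)².
z_{α/2} + z_β = 1.960 + 1.036 = 2.996.
n = 2 × (2.996 / 0.71)² = 2 × 4.220² = 2 × 17.81 = 35.6.
Round up to the next whole participant.

n = 36 per group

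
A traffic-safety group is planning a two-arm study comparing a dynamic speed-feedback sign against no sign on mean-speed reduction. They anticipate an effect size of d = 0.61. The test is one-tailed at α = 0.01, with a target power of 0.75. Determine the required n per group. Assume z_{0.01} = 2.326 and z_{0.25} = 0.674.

n = 49 per group

For two independent groups with equal n: n = 2·((z_{α} + z_β) / d)².
z_{α} + z_β = 2.326 + 0.674 = 3.000.
n = 2 × (3.000 / 0.61)² = 2 × 4.918² = 2 × 24.19 = 48.4.
Round up to the next whole participant.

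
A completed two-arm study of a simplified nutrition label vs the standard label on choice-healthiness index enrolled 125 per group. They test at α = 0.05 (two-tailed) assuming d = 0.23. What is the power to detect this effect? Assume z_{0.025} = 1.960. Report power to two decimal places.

For two equal groups, power = Φ(d·√(n/2) − z_{α/2}).
d·√(n/2) = 0.23 × √(125/2) = 0.23 × 7.906 = 1.818.
z_β = 1.818 − 1.960 = -0.142.
Power = Φ(-0.142) = 0.444.

power ≈ 0.44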